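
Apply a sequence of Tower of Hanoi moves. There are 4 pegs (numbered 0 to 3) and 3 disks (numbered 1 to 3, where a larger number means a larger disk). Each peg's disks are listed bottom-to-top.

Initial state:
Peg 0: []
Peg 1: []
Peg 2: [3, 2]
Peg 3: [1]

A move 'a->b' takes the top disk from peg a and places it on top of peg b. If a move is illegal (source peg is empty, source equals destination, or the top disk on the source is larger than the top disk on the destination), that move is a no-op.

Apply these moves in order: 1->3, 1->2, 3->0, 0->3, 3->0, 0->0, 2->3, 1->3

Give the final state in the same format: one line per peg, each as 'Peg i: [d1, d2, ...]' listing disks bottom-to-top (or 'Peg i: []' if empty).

Answer: Peg 0: [1]
Peg 1: []
Peg 2: [3]
Peg 3: [2]

Derivation:
After move 1 (1->3):
Peg 0: []
Peg 1: []
Peg 2: [3, 2]
Peg 3: [1]

After move 2 (1->2):
Peg 0: []
Peg 1: []
Peg 2: [3, 2]
Peg 3: [1]

After move 3 (3->0):
Peg 0: [1]
Peg 1: []
Peg 2: [3, 2]
Peg 3: []

After move 4 (0->3):
Peg 0: []
Peg 1: []
Peg 2: [3, 2]
Peg 3: [1]

After move 5 (3->0):
Peg 0: [1]
Peg 1: []
Peg 2: [3, 2]
Peg 3: []

After move 6 (0->0):
Peg 0: [1]
Peg 1: []
Peg 2: [3, 2]
Peg 3: []

After move 7 (2->3):
Peg 0: [1]
Peg 1: []
Peg 2: [3]
Peg 3: [2]

After move 8 (1->3):
Peg 0: [1]
Peg 1: []
Peg 2: [3]
Peg 3: [2]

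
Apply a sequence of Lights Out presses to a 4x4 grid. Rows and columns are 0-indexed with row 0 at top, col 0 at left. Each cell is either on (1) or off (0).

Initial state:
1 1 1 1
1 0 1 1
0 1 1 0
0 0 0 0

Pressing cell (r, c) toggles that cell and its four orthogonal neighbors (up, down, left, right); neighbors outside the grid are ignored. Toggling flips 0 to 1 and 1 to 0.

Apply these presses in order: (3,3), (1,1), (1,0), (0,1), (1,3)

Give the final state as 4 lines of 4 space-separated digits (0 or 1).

After press 1 at (3,3):
1 1 1 1
1 0 1 1
0 1 1 1
0 0 1 1

After press 2 at (1,1):
1 0 1 1
0 1 0 1
0 0 1 1
0 0 1 1

After press 3 at (1,0):
0 0 1 1
1 0 0 1
1 0 1 1
0 0 1 1

After press 4 at (0,1):
1 1 0 1
1 1 0 1
1 0 1 1
0 0 1 1

After press 5 at (1,3):
1 1 0 0
1 1 1 0
1 0 1 0
0 0 1 1

Answer: 1 1 0 0
1 1 1 0
1 0 1 0
0 0 1 1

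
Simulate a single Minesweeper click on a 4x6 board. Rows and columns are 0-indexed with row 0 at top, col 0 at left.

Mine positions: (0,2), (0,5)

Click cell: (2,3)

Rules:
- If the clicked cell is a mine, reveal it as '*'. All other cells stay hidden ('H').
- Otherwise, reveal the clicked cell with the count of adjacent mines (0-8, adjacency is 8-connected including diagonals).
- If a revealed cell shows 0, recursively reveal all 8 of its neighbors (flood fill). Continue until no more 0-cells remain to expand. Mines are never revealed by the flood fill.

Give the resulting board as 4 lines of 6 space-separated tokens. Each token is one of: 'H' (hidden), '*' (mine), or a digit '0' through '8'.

0 1 H H H H
0 1 1 1 1 1
0 0 0 0 0 0
0 0 0 0 0 0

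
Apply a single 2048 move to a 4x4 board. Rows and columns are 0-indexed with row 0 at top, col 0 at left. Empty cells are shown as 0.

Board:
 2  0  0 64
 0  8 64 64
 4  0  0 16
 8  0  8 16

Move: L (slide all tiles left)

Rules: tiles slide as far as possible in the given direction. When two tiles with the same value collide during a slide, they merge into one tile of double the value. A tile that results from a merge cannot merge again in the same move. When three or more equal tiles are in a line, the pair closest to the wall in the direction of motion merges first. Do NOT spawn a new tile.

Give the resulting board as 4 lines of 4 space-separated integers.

Answer:   2  64   0   0
  8 128   0   0
  4  16   0   0
 16  16   0   0

Derivation:
Slide left:
row 0: [2, 0, 0, 64] -> [2, 64, 0, 0]
row 1: [0, 8, 64, 64] -> [8, 128, 0, 0]
row 2: [4, 0, 0, 16] -> [4, 16, 0, 0]
row 3: [8, 0, 8, 16] -> [16, 16, 0, 0]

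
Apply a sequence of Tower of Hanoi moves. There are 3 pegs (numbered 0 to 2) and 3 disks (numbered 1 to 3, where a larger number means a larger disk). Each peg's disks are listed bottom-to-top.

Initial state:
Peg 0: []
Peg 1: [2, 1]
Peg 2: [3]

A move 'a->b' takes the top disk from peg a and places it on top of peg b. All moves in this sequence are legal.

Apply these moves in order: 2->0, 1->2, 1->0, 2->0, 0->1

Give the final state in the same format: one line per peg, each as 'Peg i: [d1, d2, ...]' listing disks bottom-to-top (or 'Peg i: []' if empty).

After move 1 (2->0):
Peg 0: [3]
Peg 1: [2, 1]
Peg 2: []

After move 2 (1->2):
Peg 0: [3]
Peg 1: [2]
Peg 2: [1]

After move 3 (1->0):
Peg 0: [3, 2]
Peg 1: []
Peg 2: [1]

After move 4 (2->0):
Peg 0: [3, 2, 1]
Peg 1: []
Peg 2: []

After move 5 (0->1):
Peg 0: [3, 2]
Peg 1: [1]
Peg 2: []

Answer: Peg 0: [3, 2]
Peg 1: [1]
Peg 2: []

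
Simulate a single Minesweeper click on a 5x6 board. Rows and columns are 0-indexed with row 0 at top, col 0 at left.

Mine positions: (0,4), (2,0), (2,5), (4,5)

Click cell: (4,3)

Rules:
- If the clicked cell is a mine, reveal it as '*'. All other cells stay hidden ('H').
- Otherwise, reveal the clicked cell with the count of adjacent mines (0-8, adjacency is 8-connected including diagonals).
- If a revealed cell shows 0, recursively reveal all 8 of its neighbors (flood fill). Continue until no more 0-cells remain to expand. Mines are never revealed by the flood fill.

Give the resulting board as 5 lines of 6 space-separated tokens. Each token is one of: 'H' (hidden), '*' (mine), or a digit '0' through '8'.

0 0 0 1 H H
1 1 0 1 2 H
H 1 0 0 1 H
1 1 0 0 2 H
0 0 0 0 1 H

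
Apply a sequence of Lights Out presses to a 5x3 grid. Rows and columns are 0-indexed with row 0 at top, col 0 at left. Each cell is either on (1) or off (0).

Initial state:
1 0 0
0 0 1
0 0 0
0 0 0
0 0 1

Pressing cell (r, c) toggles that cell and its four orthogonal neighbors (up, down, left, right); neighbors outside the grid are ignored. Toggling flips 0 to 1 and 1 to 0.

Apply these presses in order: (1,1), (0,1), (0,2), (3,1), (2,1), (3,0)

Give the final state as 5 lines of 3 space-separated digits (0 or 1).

After press 1 at (1,1):
1 1 0
1 1 0
0 1 0
0 0 0
0 0 1

After press 2 at (0,1):
0 0 1
1 0 0
0 1 0
0 0 0
0 0 1

After press 3 at (0,2):
0 1 0
1 0 1
0 1 0
0 0 0
0 0 1

After press 4 at (3,1):
0 1 0
1 0 1
0 0 0
1 1 1
0 1 1

After press 5 at (2,1):
0 1 0
1 1 1
1 1 1
1 0 1
0 1 1

After press 6 at (3,0):
0 1 0
1 1 1
0 1 1
0 1 1
1 1 1

Answer: 0 1 0
1 1 1
0 1 1
0 1 1
1 1 1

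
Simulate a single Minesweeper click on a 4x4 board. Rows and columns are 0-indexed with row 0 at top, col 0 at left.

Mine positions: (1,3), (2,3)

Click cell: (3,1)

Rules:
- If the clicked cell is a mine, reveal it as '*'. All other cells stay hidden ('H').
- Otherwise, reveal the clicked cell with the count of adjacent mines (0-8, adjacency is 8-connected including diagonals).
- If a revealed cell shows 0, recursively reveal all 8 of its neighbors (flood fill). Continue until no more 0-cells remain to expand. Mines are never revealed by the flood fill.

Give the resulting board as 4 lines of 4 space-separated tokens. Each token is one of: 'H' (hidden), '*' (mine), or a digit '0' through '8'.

0 0 1 H
0 0 2 H
0 0 2 H
0 0 1 H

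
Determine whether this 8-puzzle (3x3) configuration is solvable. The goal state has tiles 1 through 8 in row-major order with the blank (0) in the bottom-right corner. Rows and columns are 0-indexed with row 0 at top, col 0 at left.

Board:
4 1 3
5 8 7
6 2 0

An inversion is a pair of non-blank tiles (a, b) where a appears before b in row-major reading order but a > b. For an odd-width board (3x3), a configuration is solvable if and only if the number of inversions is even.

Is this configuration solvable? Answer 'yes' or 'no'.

Inversions (pairs i<j in row-major order where tile[i] > tile[j] > 0): 11
11 is odd, so the puzzle is not solvable.

Answer: no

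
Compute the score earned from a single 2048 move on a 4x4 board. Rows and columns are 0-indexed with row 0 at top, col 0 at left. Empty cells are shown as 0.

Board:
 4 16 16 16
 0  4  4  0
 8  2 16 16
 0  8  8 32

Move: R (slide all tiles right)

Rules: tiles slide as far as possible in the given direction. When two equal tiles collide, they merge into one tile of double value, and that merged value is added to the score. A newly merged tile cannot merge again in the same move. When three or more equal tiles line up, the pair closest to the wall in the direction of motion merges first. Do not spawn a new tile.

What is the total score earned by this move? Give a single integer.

Answer: 88

Derivation:
Slide right:
row 0: [4, 16, 16, 16] -> [0, 4, 16, 32]  score +32 (running 32)
row 1: [0, 4, 4, 0] -> [0, 0, 0, 8]  score +8 (running 40)
row 2: [8, 2, 16, 16] -> [0, 8, 2, 32]  score +32 (running 72)
row 3: [0, 8, 8, 32] -> [0, 0, 16, 32]  score +16 (running 88)
Board after move:
 0  4 16 32
 0  0  0  8
 0  8  2 32
 0  0 16 32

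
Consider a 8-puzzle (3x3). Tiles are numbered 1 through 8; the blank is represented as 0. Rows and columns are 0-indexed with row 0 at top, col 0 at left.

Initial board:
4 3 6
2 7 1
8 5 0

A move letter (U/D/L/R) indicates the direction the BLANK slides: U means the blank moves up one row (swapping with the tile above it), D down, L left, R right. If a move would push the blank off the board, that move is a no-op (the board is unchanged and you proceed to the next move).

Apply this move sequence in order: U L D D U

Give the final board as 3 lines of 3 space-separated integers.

Answer: 4 3 6
2 0 7
8 5 1

Derivation:
After move 1 (U):
4 3 6
2 7 0
8 5 1

After move 2 (L):
4 3 6
2 0 7
8 5 1

After move 3 (D):
4 3 6
2 5 7
8 0 1

After move 4 (D):
4 3 6
2 5 7
8 0 1

After move 5 (U):
4 3 6
2 0 7
8 5 1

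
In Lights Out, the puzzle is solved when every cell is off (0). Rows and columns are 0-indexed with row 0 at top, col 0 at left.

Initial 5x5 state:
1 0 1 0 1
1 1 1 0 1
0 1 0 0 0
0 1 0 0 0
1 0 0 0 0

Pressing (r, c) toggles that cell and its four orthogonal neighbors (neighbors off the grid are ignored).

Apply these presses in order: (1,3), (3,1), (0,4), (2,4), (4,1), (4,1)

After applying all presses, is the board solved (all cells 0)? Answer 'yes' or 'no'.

Answer: no

Derivation:
After press 1 at (1,3):
1 0 1 1 1
1 1 0 1 0
0 1 0 1 0
0 1 0 0 0
1 0 0 0 0

After press 2 at (3,1):
1 0 1 1 1
1 1 0 1 0
0 0 0 1 0
1 0 1 0 0
1 1 0 0 0

After press 3 at (0,4):
1 0 1 0 0
1 1 0 1 1
0 0 0 1 0
1 0 1 0 0
1 1 0 0 0

After press 4 at (2,4):
1 0 1 0 0
1 1 0 1 0
0 0 0 0 1
1 0 1 0 1
1 1 0 0 0

After press 5 at (4,1):
1 0 1 0 0
1 1 0 1 0
0 0 0 0 1
1 1 1 0 1
0 0 1 0 0

After press 6 at (4,1):
1 0 1 0 0
1 1 0 1 0
0 0 0 0 1
1 0 1 0 1
1 1 0 0 0

Lights still on: 11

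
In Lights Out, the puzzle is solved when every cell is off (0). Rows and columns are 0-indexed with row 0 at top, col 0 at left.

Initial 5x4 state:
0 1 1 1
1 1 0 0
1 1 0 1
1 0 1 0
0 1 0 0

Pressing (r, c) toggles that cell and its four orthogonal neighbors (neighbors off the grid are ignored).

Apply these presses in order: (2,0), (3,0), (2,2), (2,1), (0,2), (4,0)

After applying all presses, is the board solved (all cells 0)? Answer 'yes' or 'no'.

After press 1 at (2,0):
0 1 1 1
0 1 0 0
0 0 0 1
0 0 1 0
0 1 0 0

After press 2 at (3,0):
0 1 1 1
0 1 0 0
1 0 0 1
1 1 1 0
1 1 0 0

After press 3 at (2,2):
0 1 1 1
0 1 1 0
1 1 1 0
1 1 0 0
1 1 0 0

After press 4 at (2,1):
0 1 1 1
0 0 1 0
0 0 0 0
1 0 0 0
1 1 0 0

After press 5 at (0,2):
0 0 0 0
0 0 0 0
0 0 0 0
1 0 0 0
1 1 0 0

After press 6 at (4,0):
0 0 0 0
0 0 0 0
0 0 0 0
0 0 0 0
0 0 0 0

Lights still on: 0

Answer: yes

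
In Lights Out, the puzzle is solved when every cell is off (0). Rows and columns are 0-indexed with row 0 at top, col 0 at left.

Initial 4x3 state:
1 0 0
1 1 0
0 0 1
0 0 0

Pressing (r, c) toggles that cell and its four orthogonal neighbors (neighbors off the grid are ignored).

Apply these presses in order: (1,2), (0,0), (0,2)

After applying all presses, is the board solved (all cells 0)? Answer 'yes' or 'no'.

After press 1 at (1,2):
1 0 1
1 0 1
0 0 0
0 0 0

After press 2 at (0,0):
0 1 1
0 0 1
0 0 0
0 0 0

After press 3 at (0,2):
0 0 0
0 0 0
0 0 0
0 0 0

Lights still on: 0

Answer: yes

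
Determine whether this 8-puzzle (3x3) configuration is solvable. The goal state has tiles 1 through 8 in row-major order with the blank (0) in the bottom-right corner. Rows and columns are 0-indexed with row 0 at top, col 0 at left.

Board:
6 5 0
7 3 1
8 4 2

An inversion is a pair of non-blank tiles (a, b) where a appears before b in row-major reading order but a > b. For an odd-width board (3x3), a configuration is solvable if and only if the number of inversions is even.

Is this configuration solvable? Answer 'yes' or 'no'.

Answer: yes

Derivation:
Inversions (pairs i<j in row-major order where tile[i] > tile[j] > 0): 18
18 is even, so the puzzle is solvable.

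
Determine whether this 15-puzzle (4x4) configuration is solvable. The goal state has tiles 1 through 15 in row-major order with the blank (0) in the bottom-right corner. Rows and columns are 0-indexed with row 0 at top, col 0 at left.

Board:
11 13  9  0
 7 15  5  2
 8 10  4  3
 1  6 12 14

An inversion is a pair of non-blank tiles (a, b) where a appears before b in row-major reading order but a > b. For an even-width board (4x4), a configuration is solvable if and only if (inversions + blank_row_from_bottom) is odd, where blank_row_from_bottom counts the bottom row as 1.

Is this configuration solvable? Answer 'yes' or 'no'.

Inversions: 61
Blank is in row 0 (0-indexed from top), which is row 4 counting from the bottom (bottom = 1).
61 + 4 = 65, which is odd, so the puzzle is solvable.

Answer: yes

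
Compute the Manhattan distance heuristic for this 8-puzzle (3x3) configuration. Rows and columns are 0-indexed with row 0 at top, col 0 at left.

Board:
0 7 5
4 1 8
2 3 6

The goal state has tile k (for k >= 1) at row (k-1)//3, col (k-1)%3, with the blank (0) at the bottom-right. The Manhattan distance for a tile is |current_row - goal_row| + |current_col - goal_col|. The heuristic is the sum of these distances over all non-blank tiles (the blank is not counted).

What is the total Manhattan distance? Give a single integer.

Tile 7: at (0,1), goal (2,0), distance |0-2|+|1-0| = 3
Tile 5: at (0,2), goal (1,1), distance |0-1|+|2-1| = 2
Tile 4: at (1,0), goal (1,0), distance |1-1|+|0-0| = 0
Tile 1: at (1,1), goal (0,0), distance |1-0|+|1-0| = 2
Tile 8: at (1,2), goal (2,1), distance |1-2|+|2-1| = 2
Tile 2: at (2,0), goal (0,1), distance |2-0|+|0-1| = 3
Tile 3: at (2,1), goal (0,2), distance |2-0|+|1-2| = 3
Tile 6: at (2,2), goal (1,2), distance |2-1|+|2-2| = 1
Sum: 3 + 2 + 0 + 2 + 2 + 3 + 3 + 1 = 16

Answer: 16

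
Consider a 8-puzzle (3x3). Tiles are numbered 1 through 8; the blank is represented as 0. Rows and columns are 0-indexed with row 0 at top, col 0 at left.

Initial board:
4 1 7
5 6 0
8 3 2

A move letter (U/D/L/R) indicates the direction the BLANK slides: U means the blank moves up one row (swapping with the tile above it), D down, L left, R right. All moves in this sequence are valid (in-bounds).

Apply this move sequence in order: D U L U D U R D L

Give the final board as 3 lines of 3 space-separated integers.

Answer: 4 7 6
5 0 1
8 3 2

Derivation:
After move 1 (D):
4 1 7
5 6 2
8 3 0

After move 2 (U):
4 1 7
5 6 0
8 3 2

After move 3 (L):
4 1 7
5 0 6
8 3 2

After move 4 (U):
4 0 7
5 1 6
8 3 2

After move 5 (D):
4 1 7
5 0 6
8 3 2

After move 6 (U):
4 0 7
5 1 6
8 3 2

After move 7 (R):
4 7 0
5 1 6
8 3 2

After move 8 (D):
4 7 6
5 1 0
8 3 2

After move 9 (L):
4 7 6
5 0 1
8 3 2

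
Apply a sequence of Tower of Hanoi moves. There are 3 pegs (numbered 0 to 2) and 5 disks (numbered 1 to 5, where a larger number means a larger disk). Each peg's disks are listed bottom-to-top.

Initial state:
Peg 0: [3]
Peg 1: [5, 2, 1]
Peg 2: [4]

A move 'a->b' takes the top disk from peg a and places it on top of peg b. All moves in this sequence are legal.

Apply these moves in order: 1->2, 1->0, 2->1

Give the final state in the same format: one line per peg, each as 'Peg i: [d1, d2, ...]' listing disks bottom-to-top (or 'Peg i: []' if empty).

After move 1 (1->2):
Peg 0: [3]
Peg 1: [5, 2]
Peg 2: [4, 1]

After move 2 (1->0):
Peg 0: [3, 2]
Peg 1: [5]
Peg 2: [4, 1]

After move 3 (2->1):
Peg 0: [3, 2]
Peg 1: [5, 1]
Peg 2: [4]

Answer: Peg 0: [3, 2]
Peg 1: [5, 1]
Peg 2: [4]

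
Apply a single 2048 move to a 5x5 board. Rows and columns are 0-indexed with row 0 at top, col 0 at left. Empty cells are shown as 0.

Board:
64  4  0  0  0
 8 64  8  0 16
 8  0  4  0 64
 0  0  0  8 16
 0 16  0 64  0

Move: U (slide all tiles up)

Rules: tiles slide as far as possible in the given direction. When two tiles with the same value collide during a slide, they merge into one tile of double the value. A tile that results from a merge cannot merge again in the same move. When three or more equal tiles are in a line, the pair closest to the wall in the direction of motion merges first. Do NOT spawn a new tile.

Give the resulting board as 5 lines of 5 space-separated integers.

Slide up:
col 0: [64, 8, 8, 0, 0] -> [64, 16, 0, 0, 0]
col 1: [4, 64, 0, 0, 16] -> [4, 64, 16, 0, 0]
col 2: [0, 8, 4, 0, 0] -> [8, 4, 0, 0, 0]
col 3: [0, 0, 0, 8, 64] -> [8, 64, 0, 0, 0]
col 4: [0, 16, 64, 16, 0] -> [16, 64, 16, 0, 0]

Answer: 64  4  8  8 16
16 64  4 64 64
 0 16  0  0 16
 0  0  0  0  0
 0  0  0  0  0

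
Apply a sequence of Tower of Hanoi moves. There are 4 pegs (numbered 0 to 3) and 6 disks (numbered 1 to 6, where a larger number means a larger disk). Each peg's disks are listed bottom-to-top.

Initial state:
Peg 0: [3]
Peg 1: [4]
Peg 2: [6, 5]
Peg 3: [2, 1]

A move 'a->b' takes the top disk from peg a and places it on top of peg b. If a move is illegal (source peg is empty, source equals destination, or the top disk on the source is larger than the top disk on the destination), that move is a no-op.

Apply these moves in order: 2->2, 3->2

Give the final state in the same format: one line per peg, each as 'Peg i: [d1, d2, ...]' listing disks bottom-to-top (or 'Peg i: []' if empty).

After move 1 (2->2):
Peg 0: [3]
Peg 1: [4]
Peg 2: [6, 5]
Peg 3: [2, 1]

After move 2 (3->2):
Peg 0: [3]
Peg 1: [4]
Peg 2: [6, 5, 1]
Peg 3: [2]

Answer: Peg 0: [3]
Peg 1: [4]
Peg 2: [6, 5, 1]
Peg 3: [2]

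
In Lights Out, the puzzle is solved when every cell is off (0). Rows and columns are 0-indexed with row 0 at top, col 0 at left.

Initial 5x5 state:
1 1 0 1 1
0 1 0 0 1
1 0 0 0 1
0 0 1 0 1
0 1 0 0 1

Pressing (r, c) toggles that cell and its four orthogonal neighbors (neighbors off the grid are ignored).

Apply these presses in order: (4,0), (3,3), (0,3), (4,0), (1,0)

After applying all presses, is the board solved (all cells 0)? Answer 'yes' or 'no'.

Answer: no

Derivation:
After press 1 at (4,0):
1 1 0 1 1
0 1 0 0 1
1 0 0 0 1
1 0 1 0 1
1 0 0 0 1

After press 2 at (3,3):
1 1 0 1 1
0 1 0 0 1
1 0 0 1 1
1 0 0 1 0
1 0 0 1 1

After press 3 at (0,3):
1 1 1 0 0
0 1 0 1 1
1 0 0 1 1
1 0 0 1 0
1 0 0 1 1

After press 4 at (4,0):
1 1 1 0 0
0 1 0 1 1
1 0 0 1 1
0 0 0 1 0
0 1 0 1 1

After press 5 at (1,0):
0 1 1 0 0
1 0 0 1 1
0 0 0 1 1
0 0 0 1 0
0 1 0 1 1

Lights still on: 11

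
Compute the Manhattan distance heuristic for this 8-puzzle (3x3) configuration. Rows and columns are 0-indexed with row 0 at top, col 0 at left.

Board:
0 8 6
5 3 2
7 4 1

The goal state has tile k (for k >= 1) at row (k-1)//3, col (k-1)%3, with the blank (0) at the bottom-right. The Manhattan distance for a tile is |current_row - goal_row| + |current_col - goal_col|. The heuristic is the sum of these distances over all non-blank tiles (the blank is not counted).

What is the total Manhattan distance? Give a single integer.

Answer: 14

Derivation:
Tile 8: at (0,1), goal (2,1), distance |0-2|+|1-1| = 2
Tile 6: at (0,2), goal (1,2), distance |0-1|+|2-2| = 1
Tile 5: at (1,0), goal (1,1), distance |1-1|+|0-1| = 1
Tile 3: at (1,1), goal (0,2), distance |1-0|+|1-2| = 2
Tile 2: at (1,2), goal (0,1), distance |1-0|+|2-1| = 2
Tile 7: at (2,0), goal (2,0), distance |2-2|+|0-0| = 0
Tile 4: at (2,1), goal (1,0), distance |2-1|+|1-0| = 2
Tile 1: at (2,2), goal (0,0), distance |2-0|+|2-0| = 4
Sum: 2 + 1 + 1 + 2 + 2 + 0 + 2 + 4 = 14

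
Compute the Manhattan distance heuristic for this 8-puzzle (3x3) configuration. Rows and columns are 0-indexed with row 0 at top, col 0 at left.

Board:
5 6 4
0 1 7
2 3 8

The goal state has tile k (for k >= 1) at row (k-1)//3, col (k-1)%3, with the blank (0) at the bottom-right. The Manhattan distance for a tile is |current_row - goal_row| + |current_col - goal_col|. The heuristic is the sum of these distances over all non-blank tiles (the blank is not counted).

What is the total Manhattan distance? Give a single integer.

Tile 5: (0,0)->(1,1) = 2
Tile 6: (0,1)->(1,2) = 2
Tile 4: (0,2)->(1,0) = 3
Tile 1: (1,1)->(0,0) = 2
Tile 7: (1,2)->(2,0) = 3
Tile 2: (2,0)->(0,1) = 3
Tile 3: (2,1)->(0,2) = 3
Tile 8: (2,2)->(2,1) = 1
Sum: 2 + 2 + 3 + 2 + 3 + 3 + 3 + 1 = 19

Answer: 19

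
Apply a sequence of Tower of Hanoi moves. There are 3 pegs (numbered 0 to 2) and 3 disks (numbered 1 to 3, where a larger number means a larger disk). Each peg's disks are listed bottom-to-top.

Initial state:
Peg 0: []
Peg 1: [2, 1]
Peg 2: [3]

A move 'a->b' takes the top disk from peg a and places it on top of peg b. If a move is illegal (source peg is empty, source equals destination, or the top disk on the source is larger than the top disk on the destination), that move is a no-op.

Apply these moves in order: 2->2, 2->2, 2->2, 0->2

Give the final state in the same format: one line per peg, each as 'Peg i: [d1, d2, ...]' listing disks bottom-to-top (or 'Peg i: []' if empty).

Answer: Peg 0: []
Peg 1: [2, 1]
Peg 2: [3]

Derivation:
After move 1 (2->2):
Peg 0: []
Peg 1: [2, 1]
Peg 2: [3]

After move 2 (2->2):
Peg 0: []
Peg 1: [2, 1]
Peg 2: [3]

After move 3 (2->2):
Peg 0: []
Peg 1: [2, 1]
Peg 2: [3]

After move 4 (0->2):
Peg 0: []
Peg 1: [2, 1]
Peg 2: [3]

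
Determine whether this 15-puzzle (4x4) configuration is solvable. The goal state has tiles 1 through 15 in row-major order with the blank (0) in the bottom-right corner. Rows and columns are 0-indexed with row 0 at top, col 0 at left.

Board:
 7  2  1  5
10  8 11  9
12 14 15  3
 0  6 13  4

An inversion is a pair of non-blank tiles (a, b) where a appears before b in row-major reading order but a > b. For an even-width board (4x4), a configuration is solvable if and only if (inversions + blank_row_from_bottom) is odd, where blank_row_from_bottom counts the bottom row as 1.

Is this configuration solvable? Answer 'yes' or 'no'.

Inversions: 37
Blank is in row 3 (0-indexed from top), which is row 1 counting from the bottom (bottom = 1).
37 + 1 = 38, which is even, so the puzzle is not solvable.

Answer: no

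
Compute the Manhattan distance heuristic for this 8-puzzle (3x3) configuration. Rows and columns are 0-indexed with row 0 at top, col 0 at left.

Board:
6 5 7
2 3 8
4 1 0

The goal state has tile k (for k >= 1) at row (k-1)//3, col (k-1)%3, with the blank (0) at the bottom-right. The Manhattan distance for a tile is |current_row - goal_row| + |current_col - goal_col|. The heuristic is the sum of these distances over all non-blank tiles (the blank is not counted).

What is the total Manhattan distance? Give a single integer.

Answer: 18

Derivation:
Tile 6: at (0,0), goal (1,2), distance |0-1|+|0-2| = 3
Tile 5: at (0,1), goal (1,1), distance |0-1|+|1-1| = 1
Tile 7: at (0,2), goal (2,0), distance |0-2|+|2-0| = 4
Tile 2: at (1,0), goal (0,1), distance |1-0|+|0-1| = 2
Tile 3: at (1,1), goal (0,2), distance |1-0|+|1-2| = 2
Tile 8: at (1,2), goal (2,1), distance |1-2|+|2-1| = 2
Tile 4: at (2,0), goal (1,0), distance |2-1|+|0-0| = 1
Tile 1: at (2,1), goal (0,0), distance |2-0|+|1-0| = 3
Sum: 3 + 1 + 4 + 2 + 2 + 2 + 1 + 3 = 18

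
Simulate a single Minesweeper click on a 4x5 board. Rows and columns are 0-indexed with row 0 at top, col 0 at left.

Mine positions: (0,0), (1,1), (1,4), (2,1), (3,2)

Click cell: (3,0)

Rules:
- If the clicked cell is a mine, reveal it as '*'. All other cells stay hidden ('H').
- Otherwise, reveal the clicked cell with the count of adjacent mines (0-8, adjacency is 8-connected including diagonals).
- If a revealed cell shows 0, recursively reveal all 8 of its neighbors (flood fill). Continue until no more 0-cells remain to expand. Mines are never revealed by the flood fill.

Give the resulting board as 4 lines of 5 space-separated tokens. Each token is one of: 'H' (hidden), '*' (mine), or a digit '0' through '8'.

H H H H H
H H H H H
H H H H H
1 H H H H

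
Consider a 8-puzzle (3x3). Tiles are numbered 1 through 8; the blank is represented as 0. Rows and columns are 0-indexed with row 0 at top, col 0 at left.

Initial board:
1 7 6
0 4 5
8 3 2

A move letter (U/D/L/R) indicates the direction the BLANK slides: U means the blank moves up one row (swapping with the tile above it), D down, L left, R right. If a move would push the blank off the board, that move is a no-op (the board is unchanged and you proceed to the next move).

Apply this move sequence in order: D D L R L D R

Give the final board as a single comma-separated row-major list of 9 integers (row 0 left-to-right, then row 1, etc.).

Answer: 1, 7, 6, 8, 4, 5, 3, 0, 2

Derivation:
After move 1 (D):
1 7 6
8 4 5
0 3 2

After move 2 (D):
1 7 6
8 4 5
0 3 2

After move 3 (L):
1 7 6
8 4 5
0 3 2

After move 4 (R):
1 7 6
8 4 5
3 0 2

After move 5 (L):
1 7 6
8 4 5
0 3 2

After move 6 (D):
1 7 6
8 4 5
0 3 2

After move 7 (R):
1 7 6
8 4 5
3 0 2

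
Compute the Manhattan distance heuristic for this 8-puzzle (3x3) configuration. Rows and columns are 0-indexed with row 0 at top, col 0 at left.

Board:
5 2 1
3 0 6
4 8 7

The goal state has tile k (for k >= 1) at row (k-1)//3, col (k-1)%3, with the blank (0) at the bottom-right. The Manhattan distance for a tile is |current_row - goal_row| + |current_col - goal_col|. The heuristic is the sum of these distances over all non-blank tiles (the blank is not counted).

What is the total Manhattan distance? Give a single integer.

Tile 5: at (0,0), goal (1,1), distance |0-1|+|0-1| = 2
Tile 2: at (0,1), goal (0,1), distance |0-0|+|1-1| = 0
Tile 1: at (0,2), goal (0,0), distance |0-0|+|2-0| = 2
Tile 3: at (1,0), goal (0,2), distance |1-0|+|0-2| = 3
Tile 6: at (1,2), goal (1,2), distance |1-1|+|2-2| = 0
Tile 4: at (2,0), goal (1,0), distance |2-1|+|0-0| = 1
Tile 8: at (2,1), goal (2,1), distance |2-2|+|1-1| = 0
Tile 7: at (2,2), goal (2,0), distance |2-2|+|2-0| = 2
Sum: 2 + 0 + 2 + 3 + 0 + 1 + 0 + 2 = 10

Answer: 10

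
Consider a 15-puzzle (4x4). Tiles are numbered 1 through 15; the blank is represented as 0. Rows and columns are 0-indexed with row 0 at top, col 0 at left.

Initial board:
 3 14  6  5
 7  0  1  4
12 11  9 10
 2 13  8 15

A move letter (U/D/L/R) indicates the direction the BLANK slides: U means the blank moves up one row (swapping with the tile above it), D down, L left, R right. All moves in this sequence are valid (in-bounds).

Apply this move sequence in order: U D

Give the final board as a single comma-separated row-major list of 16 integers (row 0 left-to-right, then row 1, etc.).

After move 1 (U):
 3  0  6  5
 7 14  1  4
12 11  9 10
 2 13  8 15

After move 2 (D):
 3 14  6  5
 7  0  1  4
12 11  9 10
 2 13  8 15

Answer: 3, 14, 6, 5, 7, 0, 1, 4, 12, 11, 9, 10, 2, 13, 8, 15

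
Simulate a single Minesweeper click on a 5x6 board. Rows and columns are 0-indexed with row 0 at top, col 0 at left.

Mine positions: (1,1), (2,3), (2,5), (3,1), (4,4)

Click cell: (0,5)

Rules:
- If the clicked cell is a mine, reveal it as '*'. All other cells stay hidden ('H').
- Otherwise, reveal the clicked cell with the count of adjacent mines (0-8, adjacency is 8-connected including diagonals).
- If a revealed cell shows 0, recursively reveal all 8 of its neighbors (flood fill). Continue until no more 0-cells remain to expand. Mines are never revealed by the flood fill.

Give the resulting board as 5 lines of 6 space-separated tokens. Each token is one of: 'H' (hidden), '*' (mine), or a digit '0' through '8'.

H H 1 0 0 0
H H 2 1 2 1
H H H H H H
H H H H H H
H H H H H H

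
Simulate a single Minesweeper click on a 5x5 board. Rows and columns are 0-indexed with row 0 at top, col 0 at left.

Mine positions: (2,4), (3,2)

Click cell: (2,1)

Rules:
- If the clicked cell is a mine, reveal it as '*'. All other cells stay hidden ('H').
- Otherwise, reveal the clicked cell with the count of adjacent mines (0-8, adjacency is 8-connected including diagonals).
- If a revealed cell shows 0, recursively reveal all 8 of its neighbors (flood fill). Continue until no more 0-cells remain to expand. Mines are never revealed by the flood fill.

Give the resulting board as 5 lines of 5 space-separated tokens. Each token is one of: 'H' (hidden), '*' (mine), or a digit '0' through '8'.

H H H H H
H H H H H
H 1 H H H
H H H H H
H H H H H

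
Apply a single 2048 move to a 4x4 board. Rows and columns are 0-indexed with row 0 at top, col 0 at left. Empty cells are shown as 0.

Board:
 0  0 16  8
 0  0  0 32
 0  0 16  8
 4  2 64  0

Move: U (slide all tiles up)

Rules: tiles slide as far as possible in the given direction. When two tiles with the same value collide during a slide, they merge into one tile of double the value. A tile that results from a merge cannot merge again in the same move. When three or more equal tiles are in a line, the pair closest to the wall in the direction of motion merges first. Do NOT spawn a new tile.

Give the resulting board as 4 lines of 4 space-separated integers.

Slide up:
col 0: [0, 0, 0, 4] -> [4, 0, 0, 0]
col 1: [0, 0, 0, 2] -> [2, 0, 0, 0]
col 2: [16, 0, 16, 64] -> [32, 64, 0, 0]
col 3: [8, 32, 8, 0] -> [8, 32, 8, 0]

Answer:  4  2 32  8
 0  0 64 32
 0  0  0  8
 0  0  0  0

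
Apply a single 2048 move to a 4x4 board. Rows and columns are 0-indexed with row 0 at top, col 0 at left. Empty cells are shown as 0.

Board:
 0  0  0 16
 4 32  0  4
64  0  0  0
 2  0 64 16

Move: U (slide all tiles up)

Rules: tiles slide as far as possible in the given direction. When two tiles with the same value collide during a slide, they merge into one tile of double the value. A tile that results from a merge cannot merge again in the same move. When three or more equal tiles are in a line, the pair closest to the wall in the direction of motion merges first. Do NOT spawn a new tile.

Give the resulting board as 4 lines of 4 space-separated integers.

Answer:  4 32 64 16
64  0  0  4
 2  0  0 16
 0  0  0  0

Derivation:
Slide up:
col 0: [0, 4, 64, 2] -> [4, 64, 2, 0]
col 1: [0, 32, 0, 0] -> [32, 0, 0, 0]
col 2: [0, 0, 0, 64] -> [64, 0, 0, 0]
col 3: [16, 4, 0, 16] -> [16, 4, 16, 0]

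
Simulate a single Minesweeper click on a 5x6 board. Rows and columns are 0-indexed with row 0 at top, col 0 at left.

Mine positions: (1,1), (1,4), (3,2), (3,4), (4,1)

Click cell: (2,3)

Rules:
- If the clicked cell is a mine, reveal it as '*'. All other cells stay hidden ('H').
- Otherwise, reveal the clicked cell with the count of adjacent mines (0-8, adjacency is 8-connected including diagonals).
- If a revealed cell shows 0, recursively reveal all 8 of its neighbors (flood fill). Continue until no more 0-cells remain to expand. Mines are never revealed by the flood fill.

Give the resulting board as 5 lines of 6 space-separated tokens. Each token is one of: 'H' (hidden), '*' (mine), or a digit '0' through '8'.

H H H H H H
H H H H H H
H H H 3 H H
H H H H H H
H H H H H H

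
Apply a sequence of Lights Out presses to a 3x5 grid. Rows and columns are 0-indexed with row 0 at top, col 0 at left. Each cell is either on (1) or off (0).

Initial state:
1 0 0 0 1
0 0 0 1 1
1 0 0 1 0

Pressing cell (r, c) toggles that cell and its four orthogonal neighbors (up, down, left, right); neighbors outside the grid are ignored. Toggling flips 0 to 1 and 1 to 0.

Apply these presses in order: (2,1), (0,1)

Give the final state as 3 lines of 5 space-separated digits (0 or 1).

Answer: 0 1 1 0 1
0 0 0 1 1
0 1 1 1 0

Derivation:
After press 1 at (2,1):
1 0 0 0 1
0 1 0 1 1
0 1 1 1 0

After press 2 at (0,1):
0 1 1 0 1
0 0 0 1 1
0 1 1 1 0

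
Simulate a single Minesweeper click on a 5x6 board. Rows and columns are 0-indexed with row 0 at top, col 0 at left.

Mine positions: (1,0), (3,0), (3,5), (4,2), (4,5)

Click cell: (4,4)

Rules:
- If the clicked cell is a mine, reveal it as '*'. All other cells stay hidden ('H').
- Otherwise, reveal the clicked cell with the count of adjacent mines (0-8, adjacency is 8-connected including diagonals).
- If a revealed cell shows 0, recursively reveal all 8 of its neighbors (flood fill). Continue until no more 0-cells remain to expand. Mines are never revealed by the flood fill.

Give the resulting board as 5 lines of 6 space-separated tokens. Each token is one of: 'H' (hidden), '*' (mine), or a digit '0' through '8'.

H H H H H H
H H H H H H
H H H H H H
H H H H H H
H H H H 2 H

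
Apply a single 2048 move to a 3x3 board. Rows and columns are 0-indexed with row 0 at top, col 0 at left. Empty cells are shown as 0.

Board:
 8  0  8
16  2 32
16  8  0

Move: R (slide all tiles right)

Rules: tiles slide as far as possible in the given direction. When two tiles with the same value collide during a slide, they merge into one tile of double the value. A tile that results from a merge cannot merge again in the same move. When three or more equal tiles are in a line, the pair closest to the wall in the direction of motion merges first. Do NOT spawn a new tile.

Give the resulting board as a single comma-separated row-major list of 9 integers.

Answer: 0, 0, 16, 16, 2, 32, 0, 16, 8

Derivation:
Slide right:
row 0: [8, 0, 8] -> [0, 0, 16]
row 1: [16, 2, 32] -> [16, 2, 32]
row 2: [16, 8, 0] -> [0, 16, 8]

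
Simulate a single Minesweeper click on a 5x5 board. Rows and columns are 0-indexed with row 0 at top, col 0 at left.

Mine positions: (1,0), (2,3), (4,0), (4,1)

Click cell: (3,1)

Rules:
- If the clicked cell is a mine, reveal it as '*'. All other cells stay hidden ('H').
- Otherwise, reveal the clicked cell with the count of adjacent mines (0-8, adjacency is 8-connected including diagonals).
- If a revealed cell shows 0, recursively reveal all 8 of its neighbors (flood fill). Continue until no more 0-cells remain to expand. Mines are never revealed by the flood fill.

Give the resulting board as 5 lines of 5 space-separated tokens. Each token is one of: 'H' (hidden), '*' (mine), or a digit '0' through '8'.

H H H H H
H H H H H
H H H H H
H 2 H H H
H H H H H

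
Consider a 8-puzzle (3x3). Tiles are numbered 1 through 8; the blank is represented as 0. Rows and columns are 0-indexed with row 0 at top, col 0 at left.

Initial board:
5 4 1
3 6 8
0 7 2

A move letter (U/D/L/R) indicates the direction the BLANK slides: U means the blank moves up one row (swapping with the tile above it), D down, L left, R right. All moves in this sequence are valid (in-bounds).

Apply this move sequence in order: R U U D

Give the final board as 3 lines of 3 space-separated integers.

Answer: 5 4 1
3 0 8
7 6 2

Derivation:
After move 1 (R):
5 4 1
3 6 8
7 0 2

After move 2 (U):
5 4 1
3 0 8
7 6 2

After move 3 (U):
5 0 1
3 4 8
7 6 2

After move 4 (D):
5 4 1
3 0 8
7 6 2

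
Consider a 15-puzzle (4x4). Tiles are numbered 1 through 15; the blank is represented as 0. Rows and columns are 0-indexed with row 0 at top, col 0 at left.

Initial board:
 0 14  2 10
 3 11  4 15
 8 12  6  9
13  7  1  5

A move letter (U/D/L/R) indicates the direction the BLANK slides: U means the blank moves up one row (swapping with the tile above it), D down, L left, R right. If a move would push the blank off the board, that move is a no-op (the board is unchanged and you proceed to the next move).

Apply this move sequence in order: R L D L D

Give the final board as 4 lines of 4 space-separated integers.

Answer:  3 14  2 10
 8 11  4 15
 0 12  6  9
13  7  1  5

Derivation:
After move 1 (R):
14  0  2 10
 3 11  4 15
 8 12  6  9
13  7  1  5

After move 2 (L):
 0 14  2 10
 3 11  4 15
 8 12  6  9
13  7  1  5

After move 3 (D):
 3 14  2 10
 0 11  4 15
 8 12  6  9
13  7  1  5

After move 4 (L):
 3 14  2 10
 0 11  4 15
 8 12  6  9
13  7  1  5

After move 5 (D):
 3 14  2 10
 8 11  4 15
 0 12  6  9
13  7  1  5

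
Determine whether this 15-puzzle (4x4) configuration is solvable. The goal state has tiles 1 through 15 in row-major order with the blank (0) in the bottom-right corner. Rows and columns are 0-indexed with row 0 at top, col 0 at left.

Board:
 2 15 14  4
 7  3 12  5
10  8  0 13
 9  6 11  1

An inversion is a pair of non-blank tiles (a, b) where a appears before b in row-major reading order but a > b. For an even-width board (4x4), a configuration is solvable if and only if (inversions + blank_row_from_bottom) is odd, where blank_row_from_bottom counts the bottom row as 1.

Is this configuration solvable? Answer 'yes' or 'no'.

Answer: yes

Derivation:
Inversions: 55
Blank is in row 2 (0-indexed from top), which is row 2 counting from the bottom (bottom = 1).
55 + 2 = 57, which is odd, so the puzzle is solvable.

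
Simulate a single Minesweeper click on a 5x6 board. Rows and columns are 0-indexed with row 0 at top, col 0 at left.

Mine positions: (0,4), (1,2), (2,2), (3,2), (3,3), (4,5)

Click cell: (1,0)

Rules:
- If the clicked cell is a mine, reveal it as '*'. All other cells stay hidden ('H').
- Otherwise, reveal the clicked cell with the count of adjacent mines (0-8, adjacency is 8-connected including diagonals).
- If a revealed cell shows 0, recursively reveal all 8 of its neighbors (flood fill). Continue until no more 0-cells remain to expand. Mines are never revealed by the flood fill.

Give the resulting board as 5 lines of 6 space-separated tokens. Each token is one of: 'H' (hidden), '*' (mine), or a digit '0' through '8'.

0 1 H H H H
0 2 H H H H
0 3 H H H H
0 2 H H H H
0 1 H H H H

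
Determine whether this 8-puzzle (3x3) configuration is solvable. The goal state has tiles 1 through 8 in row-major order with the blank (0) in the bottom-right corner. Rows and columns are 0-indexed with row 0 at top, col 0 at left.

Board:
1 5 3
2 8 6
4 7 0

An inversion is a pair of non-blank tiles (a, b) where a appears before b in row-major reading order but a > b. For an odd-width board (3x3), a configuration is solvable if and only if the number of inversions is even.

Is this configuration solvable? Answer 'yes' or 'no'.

Answer: yes

Derivation:
Inversions (pairs i<j in row-major order where tile[i] > tile[j] > 0): 8
8 is even, so the puzzle is solvable.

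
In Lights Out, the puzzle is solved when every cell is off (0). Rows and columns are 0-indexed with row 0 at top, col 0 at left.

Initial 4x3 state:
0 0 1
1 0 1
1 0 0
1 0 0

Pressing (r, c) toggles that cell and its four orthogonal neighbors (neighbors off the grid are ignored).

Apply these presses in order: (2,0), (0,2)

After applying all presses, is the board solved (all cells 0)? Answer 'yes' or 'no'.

Answer: no

Derivation:
After press 1 at (2,0):
0 0 1
0 0 1
0 1 0
0 0 0

After press 2 at (0,2):
0 1 0
0 0 0
0 1 0
0 0 0

Lights still on: 2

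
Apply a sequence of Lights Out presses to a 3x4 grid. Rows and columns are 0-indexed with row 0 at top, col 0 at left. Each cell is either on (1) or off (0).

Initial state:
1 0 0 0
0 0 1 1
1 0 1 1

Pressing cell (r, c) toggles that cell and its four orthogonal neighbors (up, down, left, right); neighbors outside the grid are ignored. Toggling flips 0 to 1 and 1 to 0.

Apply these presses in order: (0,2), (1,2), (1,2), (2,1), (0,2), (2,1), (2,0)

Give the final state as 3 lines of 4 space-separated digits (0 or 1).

After press 1 at (0,2):
1 1 1 1
0 0 0 1
1 0 1 1

After press 2 at (1,2):
1 1 0 1
0 1 1 0
1 0 0 1

After press 3 at (1,2):
1 1 1 1
0 0 0 1
1 0 1 1

After press 4 at (2,1):
1 1 1 1
0 1 0 1
0 1 0 1

After press 5 at (0,2):
1 0 0 0
0 1 1 1
0 1 0 1

After press 6 at (2,1):
1 0 0 0
0 0 1 1
1 0 1 1

After press 7 at (2,0):
1 0 0 0
1 0 1 1
0 1 1 1

Answer: 1 0 0 0
1 0 1 1
0 1 1 1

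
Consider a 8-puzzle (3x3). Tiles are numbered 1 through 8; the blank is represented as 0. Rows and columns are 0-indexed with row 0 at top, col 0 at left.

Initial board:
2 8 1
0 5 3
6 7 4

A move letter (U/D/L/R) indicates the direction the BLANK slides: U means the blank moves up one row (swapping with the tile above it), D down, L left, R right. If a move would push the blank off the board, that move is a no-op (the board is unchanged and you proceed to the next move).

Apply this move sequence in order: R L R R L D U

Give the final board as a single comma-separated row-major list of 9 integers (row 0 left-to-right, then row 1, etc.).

Answer: 2, 8, 1, 5, 0, 3, 6, 7, 4

Derivation:
After move 1 (R):
2 8 1
5 0 3
6 7 4

After move 2 (L):
2 8 1
0 5 3
6 7 4

After move 3 (R):
2 8 1
5 0 3
6 7 4

After move 4 (R):
2 8 1
5 3 0
6 7 4

After move 5 (L):
2 8 1
5 0 3
6 7 4

After move 6 (D):
2 8 1
5 7 3
6 0 4

After move 7 (U):
2 8 1
5 0 3
6 7 4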